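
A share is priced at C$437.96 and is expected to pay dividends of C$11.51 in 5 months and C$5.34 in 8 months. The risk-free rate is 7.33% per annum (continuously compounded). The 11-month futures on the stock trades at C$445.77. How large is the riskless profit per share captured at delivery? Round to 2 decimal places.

PV(dividends) I = 11.51·e^(−0.0733·5/12) + 5.34·e^(−0.0733·8/12) = 16.2491
Fair futures F* = (S − I)·e^(rT) = (437.96 − 16.2491)·e^0.067192 = 421.7109 × 1.069501 = 451.0202
Market C$445.77 < fair 451.0202: forward underpriced → reverse cash-and-carry (short the stock, invest proceeds at r, pay the dividends, go long the forward).
Profit at T = |F_mkt − F*| = |445.77 − 451.0202| = C$5.25 per share

C$5.25 per share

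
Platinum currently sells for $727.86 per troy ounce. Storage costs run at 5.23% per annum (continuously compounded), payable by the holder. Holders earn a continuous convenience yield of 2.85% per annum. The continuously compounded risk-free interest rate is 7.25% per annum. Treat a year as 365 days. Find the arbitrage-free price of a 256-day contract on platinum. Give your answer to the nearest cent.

$778.72 per troy ounce

Net carry = r + u − y = 0.0725 + 0.0523 − 0.0285 = 0.0963
F = S·e^((r+u−y)T) = 727.86 · e^(0.0963 × 256/365) = 727.86 · e^0.067542
= 727.86 × 1.069875 = $778.72 per troy ounce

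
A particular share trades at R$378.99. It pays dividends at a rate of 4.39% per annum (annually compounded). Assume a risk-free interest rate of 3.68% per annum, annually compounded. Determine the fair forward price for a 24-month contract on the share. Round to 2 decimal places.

R$373.85

F = S · (1+r)^T / (1+q)^T
= 378.99 × 1.074954 / 1.089727 = 378.99 × 0.986443
F = R$373.85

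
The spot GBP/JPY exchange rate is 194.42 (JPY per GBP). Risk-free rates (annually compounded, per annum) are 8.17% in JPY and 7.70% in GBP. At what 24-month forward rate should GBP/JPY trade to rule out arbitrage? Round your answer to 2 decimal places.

By covered interest parity, F = S · (1+r_JPY)^T / (1+r_GBP)^T
= 194.42 × 1.170075 / 1.159929 = 194.42 × 1.008747
F = 196.12 JPY per GBP

196.12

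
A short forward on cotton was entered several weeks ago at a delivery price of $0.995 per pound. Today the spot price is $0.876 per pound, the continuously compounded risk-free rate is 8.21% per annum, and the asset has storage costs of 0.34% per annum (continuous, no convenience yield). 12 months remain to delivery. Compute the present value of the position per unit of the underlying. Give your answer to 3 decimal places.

Current fair forward for the remaining 12 months: F = S·e^((r + u)·T), (r + u) = 0.0821 + 0.0034 = 0.0855
F = 0.876 · e^(0.0855 × 12/12) = 0.876 × 1.089262 = 0.9542
Value of long forward = (F − K)·e^(−rT) = (0.9542 − 0.995) · e^(−0.0821·12/12)
= -0.0408 × 0.921180 = -0.038
Short position value = −(long value) = $0.038

$0.038 per pound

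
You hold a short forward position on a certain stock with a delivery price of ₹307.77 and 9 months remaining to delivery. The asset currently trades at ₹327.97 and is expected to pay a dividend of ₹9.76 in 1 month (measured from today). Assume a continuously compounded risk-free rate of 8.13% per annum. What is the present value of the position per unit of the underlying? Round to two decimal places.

-₹28.71

PV(remaining dividends) I = 9.76·e^(−0.0813·1/12) = 9.6941
Current forward F = (S − I)·e^(rT) = (327.97 − 9.6941)·e^(0.0813·9/12) = 318.2759 × 1.062872 = 338.2865
Value (long) = (F − K)·e^(−rT) = (338.2865 − 307.77) × 0.940847 = 28.7114
Short position value = −(long value) = -₹28.71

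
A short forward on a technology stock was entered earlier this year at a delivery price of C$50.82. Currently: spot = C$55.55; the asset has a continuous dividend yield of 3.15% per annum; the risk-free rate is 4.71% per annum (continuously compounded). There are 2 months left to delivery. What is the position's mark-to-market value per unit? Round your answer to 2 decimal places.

Current fair forward for the remaining 2 months: F = S·e^((r − q)·T), (r − q) = 0.0471 − 0.0315 = 0.0156
F = 55.55 · e^(0.0156 × 2/12) = 55.55 × 1.002603 = 55.6946
Value of long forward = (F − K)·e^(−rT) = (55.6946 − 50.82) · e^(−0.0471·2/12)
= 4.8746 × 0.992181 = 4.84
Short position value = −(long value) = -C$4.84

-C$4.84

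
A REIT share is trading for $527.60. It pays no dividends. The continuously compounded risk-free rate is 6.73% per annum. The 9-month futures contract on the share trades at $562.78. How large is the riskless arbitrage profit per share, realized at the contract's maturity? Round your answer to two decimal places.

$7.87 per share

Fair futures: F* = S·e^(carry·T), with carry = r = 0.0673
F* = 527.60 · e^(0.0673 × 9/12) = 527.60 · e^0.050475 = 527.60 × 1.051771 = $554.9144
Market $562.78 > fair $554.9144: forward overpriced → cash-and-carry (buy spot, short the forward).
At maturity, profit = |F_mkt − F*| = |562.78 − 554.9144| = $7.87 per share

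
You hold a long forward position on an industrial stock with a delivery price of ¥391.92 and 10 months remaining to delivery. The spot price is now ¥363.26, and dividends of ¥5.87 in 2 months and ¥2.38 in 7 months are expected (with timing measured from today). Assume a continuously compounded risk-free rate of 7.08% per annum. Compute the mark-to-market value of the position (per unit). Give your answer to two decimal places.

PV(remaining dividends) I = 5.87·e^(−0.0708·2/12) + 2.38·e^(−0.0708·7/12) = 8.0848
Current forward F = (S − I)·e^(rT) = (363.26 − 8.0848)·e^(0.0708·10/12) = 355.1752 × 1.060775 = 376.7610
Value (long) = (F − K)·e^(−rT) = (376.7610 − 391.92) × 0.942707 = -14.2905
Value = -¥14.29

-¥14.29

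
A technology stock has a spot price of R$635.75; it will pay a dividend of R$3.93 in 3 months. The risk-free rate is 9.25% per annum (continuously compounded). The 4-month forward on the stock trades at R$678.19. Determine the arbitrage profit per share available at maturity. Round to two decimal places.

R$26.49 per share

PV(dividends) I = 3.93·e^(−0.0925·3/12) = 3.8402
Fair forward F* = (S − I)·e^(rT) = (635.75 − 3.8402)·e^0.030833 = 631.9098 × 1.031313 = 651.6968
Market R$678.19 > fair 651.6968: forward overpriced → cash-and-carry (borrow at r, buy the stock and collect the dividends, short the forward).
Profit at T = |F_mkt − F*| = |678.19 − 651.6968| = R$26.49 per share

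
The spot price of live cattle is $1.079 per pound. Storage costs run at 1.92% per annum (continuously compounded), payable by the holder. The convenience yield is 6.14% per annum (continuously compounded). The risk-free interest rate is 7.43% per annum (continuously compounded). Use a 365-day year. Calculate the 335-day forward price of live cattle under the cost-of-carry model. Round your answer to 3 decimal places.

Net carry = r + u − y = 0.0743 + 0.0192 − 0.0614 = 0.0321
F = S·e^((r+u−y)T) = 1.079 · e^(0.0321 × 335/365) = 1.079 · e^0.029462
= 1.079 × 1.029900 = $1.111 per pound

$1.111 per pound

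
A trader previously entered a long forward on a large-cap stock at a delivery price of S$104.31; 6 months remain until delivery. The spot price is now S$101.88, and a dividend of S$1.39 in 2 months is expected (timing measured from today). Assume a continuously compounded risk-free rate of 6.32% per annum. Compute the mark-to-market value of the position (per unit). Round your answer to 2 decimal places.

PV(remaining dividends) I = 1.39·e^(−0.0632·2/12) = 1.3754
Current forward F = (S − I)·e^(rT) = (101.88 − 1.3754)·e^(0.0632·6/12) = 100.5046 × 1.032105 = 103.7313
Value (long) = (F − K)·e^(−rT) = (103.7313 − 104.31) × 0.968894 = -0.5607
Value = -S$0.56

-S$0.56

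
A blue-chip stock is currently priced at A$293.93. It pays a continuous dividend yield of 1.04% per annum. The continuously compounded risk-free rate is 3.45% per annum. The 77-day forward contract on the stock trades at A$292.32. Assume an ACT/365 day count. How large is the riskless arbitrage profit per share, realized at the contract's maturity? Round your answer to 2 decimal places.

Fair forward: F* = S·e^(carry·T), with carry = (r − q) = 0.0345 − 0.0104 = 0.0241
F* = 293.93 · e^(0.0241 × 77/365) = 293.93 · e^0.005084 = 293.93 × 1.005097 = A$295.4282
Market A$292.32 < fair A$295.4282: forward underpriced → reverse cash-and-carry (short spot, go long the forward).
At maturity, profit = |F_mkt − F*| = |292.32 − 295.4282| = A$3.11 per share

A$3.11 per share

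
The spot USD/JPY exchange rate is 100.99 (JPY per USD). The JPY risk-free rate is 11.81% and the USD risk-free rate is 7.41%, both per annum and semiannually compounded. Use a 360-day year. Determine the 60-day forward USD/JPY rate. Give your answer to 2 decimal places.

101.70

By covered interest parity, F = S · (1+r_JPY/2)^(2T) / (1+r_USD/2)^(2T)
= 100.99 × 1.019308 / 1.012201 = 100.99 × 1.007021
F = 101.70 JPY per USD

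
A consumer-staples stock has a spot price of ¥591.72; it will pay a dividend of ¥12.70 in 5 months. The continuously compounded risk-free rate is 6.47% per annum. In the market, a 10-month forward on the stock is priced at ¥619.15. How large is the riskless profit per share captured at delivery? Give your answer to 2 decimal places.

¥7.70 per share

PV(dividends) I = 12.70·e^(−0.0647·5/12) = 12.3622
Fair forward F* = (S − I)·e^(rT) = (591.72 − 12.3622)·e^0.053917 = 579.3578 × 1.055397 = 611.4525
Market ¥619.15 > fair 611.4525: forward overpriced → cash-and-carry (borrow at r, buy the stock and collect the dividends, short the forward).
Profit at T = |F_mkt − F*| = |619.15 − 611.4525| = ¥7.70 per share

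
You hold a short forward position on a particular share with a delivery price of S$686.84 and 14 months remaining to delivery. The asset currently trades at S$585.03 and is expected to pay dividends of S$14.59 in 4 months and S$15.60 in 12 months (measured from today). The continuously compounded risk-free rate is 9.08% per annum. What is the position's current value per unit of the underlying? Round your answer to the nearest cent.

S$61.17

PV(remaining dividends) I = 14.59·e^(−0.0908·4/12) + 15.60·e^(−0.0908·12/12) = 28.4010
Current forward F = (S − I)·e^(rT) = (585.03 − 28.4010)·e^(0.0908·14/12) = 556.6290 × 1.111748 = 618.8312
Value (long) = (F − K)·e^(−rT) = (618.8312 − 686.84) × 0.899485 = -61.1729
Short position value = −(long value) = S$61.17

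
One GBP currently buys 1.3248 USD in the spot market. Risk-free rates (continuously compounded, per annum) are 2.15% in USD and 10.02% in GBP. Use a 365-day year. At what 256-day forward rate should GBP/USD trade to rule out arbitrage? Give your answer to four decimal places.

F = S·e^((r_USD − r_GBP)T) = 1.3248 · e^((0.0215 − 0.1002) × 256/365)
= 1.3248 · e^-0.055198 = 1.3248 × 0.946298
F = 1.2537 USD per GBP

1.2537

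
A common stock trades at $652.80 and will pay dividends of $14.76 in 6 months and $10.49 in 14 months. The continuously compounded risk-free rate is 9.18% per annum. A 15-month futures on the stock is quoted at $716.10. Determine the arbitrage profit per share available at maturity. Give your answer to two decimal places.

$10.31 per share

PV(dividends) I = 14.76·e^(−0.0918·6/12) + 10.49·e^(−0.0918·14/12) = 23.5224
Fair futures F* = (S − I)·e^(rT) = (652.80 − 23.5224)·e^0.114750 = 629.2776 × 1.121593 = 705.7934
Market $716.10 > fair 705.7934: forward overpriced → cash-and-carry (borrow at r, buy the stock and collect the dividends, short the forward).
Profit at T = |F_mkt − F*| = |716.10 − 705.7934| = $10.31 per share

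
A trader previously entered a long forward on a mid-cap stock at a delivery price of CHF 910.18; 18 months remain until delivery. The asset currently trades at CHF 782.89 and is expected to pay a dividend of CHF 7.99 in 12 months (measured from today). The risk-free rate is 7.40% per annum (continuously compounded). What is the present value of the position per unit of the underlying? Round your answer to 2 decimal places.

PV(remaining dividends) I = 7.99·e^(−0.0740·12/12) = 7.4201
Current forward F = (S − I)·e^(rT) = (782.89 − 7.4201)·e^(0.0740·18/12) = 775.4699 × 1.117395 = 866.5062
Value (long) = (F − K)·e^(−rT) = (866.5062 − 910.18) × 0.894939 = -39.0854
Value = -CHF 39.09

-CHF 39.09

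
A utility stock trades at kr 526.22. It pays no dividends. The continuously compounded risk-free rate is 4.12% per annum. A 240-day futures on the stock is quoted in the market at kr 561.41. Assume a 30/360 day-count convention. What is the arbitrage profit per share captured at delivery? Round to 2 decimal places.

Fair futures: F* = S·e^(carry·T), with carry = r = 0.0412
F* = 526.22 · e^(0.0412 × 240/360) = 526.22 · e^0.027467 = 526.22 × 1.027848 = kr 540.8742
Market kr 561.41 > fair kr 540.8742: forward overpriced → cash-and-carry (buy spot, short the forward).
At maturity, profit = |F_mkt − F*| = |561.41 − 540.8742| = kr 20.54 per share

kr 20.54 per share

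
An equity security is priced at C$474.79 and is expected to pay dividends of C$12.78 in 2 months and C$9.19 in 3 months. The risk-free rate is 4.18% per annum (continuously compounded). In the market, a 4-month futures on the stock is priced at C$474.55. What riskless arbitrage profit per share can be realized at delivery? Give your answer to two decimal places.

C$15.19 per share

PV(dividends) I = 12.78·e^(−0.0418·2/12) + 9.19·e^(−0.0418·3/12) = 21.7857
Fair futures F* = (S − I)·e^(rT) = (474.79 − 21.7857)·e^0.013933 = 453.0043 × 1.014031 = 459.3604
Market C$474.55 > fair 459.3604: forward overpriced → cash-and-carry (borrow at r, buy the stock and collect the dividends, short the forward).
Profit at T = |F_mkt − F*| = |474.55 − 459.3604| = C$15.19 per share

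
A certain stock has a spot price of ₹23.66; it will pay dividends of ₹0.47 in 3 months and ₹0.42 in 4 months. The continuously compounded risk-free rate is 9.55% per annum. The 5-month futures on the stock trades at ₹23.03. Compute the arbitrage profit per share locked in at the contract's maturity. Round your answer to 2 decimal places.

₹0.69 per share

PV(dividends) I = 0.47·e^(−0.0955·3/12) + 0.42·e^(−0.0955·4/12) = 0.8658
Fair futures F* = (S − I)·e^(rT) = (23.66 − 0.8658)·e^0.039792 = 22.7942 × 1.040594 = 23.7195
Market ₹23.03 < fair 23.7195: forward underpriced → reverse cash-and-carry (short the stock, invest proceeds at r, pay the dividends, go long the forward).
Profit at T = |F_mkt − F*| = |23.03 − 23.7195| = ₹0.69 per share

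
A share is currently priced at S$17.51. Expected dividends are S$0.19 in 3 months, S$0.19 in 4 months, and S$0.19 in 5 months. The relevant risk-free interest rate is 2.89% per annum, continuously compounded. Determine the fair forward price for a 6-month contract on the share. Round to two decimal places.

S$17.19

PV(dividends) I = 0.19·e^(−0.0289·3/12) + 0.19·e^(−0.0289·4/12) + 0.19·e^(−0.0289·5/12)
I = 0.1886 + 0.1882 + 0.1877 = 0.5645
F = (S − I)·e^(rT) = (17.51 − 0.5645) · e^(0.0289·6/12)
= 16.9455 · e^0.014450 = 16.9455 × 1.014555 = S$17.19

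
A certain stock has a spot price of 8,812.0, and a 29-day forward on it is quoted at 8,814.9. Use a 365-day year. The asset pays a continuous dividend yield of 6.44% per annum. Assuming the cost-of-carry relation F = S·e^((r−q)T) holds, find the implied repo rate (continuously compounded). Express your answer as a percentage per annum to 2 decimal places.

From F = S·e^((r−q)T): (r − q) = ln(F/S)/T
ln(8814.9/8812.0) = ln(1.000329) = 0.000329
(r − q) = 0.000329 / (29/365) = 0.004141
r = ln(F/S)/T + q = 0.004141 + 0.0644 = 0.068541
r = 6.85%

6.85%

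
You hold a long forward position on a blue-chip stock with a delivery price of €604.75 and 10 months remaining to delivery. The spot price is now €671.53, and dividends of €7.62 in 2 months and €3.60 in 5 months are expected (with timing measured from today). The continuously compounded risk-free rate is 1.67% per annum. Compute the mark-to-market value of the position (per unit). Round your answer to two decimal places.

PV(remaining dividends) I = 7.62·e^(−0.0167·2/12) + 3.60·e^(−0.0167·5/12) = 11.1739
Current forward F = (S − I)·e^(rT) = (671.53 − 11.1739)·e^(0.0167·10/12) = 660.3561 × 1.014014 = 669.6103
Value (long) = (F − K)·e^(−rT) = (669.6103 − 604.75) × 0.986180 = 63.9639
Value = €63.96

€63.96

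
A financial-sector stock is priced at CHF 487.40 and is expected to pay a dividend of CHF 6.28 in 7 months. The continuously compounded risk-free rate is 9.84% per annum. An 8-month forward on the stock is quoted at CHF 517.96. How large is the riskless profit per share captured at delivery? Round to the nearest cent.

CHF 3.85 per share

PV(dividends) I = 6.28·e^(−0.0984·7/12) = 5.9297
Fair forward F* = (S − I)·e^(rT) = (487.40 − 5.9297)·e^0.065600 = 481.4703 × 1.067800 = 514.1140
Market CHF 517.96 > fair 514.1140: forward overpriced → cash-and-carry (borrow at r, buy the stock and collect the dividends, short the forward).
Profit at T = |F_mkt − F*| = |517.96 − 514.1140| = CHF 3.85 per share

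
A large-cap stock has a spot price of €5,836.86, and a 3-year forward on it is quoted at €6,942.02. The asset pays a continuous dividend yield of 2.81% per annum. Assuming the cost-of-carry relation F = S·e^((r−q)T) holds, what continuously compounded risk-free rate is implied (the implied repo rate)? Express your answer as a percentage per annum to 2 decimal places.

8.59%

From F = S·e^((r−q)T): (r − q) = ln(F/S)/T
ln(6942.02/5836.86) = ln(1.189342) = 0.173400
(r − q) = 0.173400 / (3) = 0.057800
r = ln(F/S)/T + q = 0.057800 + 0.0281 = 0.085900
r = 8.59%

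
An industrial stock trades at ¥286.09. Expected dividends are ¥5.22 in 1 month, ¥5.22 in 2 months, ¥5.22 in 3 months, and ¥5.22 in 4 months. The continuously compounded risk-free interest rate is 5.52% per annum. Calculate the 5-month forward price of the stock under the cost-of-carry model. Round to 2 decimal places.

¥271.62

PV(dividends) I = 5.22·e^(−0.0552·1/12) + 5.22·e^(−0.0552·2/12) + 5.22·e^(−0.0552·3/12) + 5.22·e^(−0.0552·4/12)
I = 5.1960 + 5.1722 + 5.1485 + 5.1248 = 20.6415
F = (S − I)·e^(rT) = (286.09 − 20.6415) · e^(0.0552·5/12)
= 265.4485 · e^0.023000 = 265.4485 × 1.023267 = ¥271.62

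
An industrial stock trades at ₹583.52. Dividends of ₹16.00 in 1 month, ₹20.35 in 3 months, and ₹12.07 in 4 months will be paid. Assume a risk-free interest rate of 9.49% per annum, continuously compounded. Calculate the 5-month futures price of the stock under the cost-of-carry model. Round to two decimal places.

PV(dividends) I = 16.00·e^(−0.0949·1/12) + 20.35·e^(−0.0949·3/12) + 12.07·e^(−0.0949·4/12)
I = 15.8740 + 19.8729 + 11.6942 = 47.4411
F = (S − I)·e^(rT) = (583.52 − 47.4411) · e^(0.0949·5/12)
= 536.0789 · e^0.039542 = 536.0789 × 1.040334 = ₹557.70

₹557.70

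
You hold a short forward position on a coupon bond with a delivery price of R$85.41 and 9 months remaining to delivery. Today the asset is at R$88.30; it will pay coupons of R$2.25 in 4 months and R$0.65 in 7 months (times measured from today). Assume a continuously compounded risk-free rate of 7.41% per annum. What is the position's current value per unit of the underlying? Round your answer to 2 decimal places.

PV(remaining coupons) I = 2.25·e^(−0.0741·4/12) + 0.65·e^(−0.0741·7/12) = 2.8176
Current forward F = (S − I)·e^(rT) = (88.30 − 2.8176)·e^(0.0741·9/12) = 85.4824 × 1.057148 = 90.3675
Value (long) = (F − K)·e^(−rT) = (90.3675 − 85.41) × 0.945941 = 4.6895
Short position value = −(long value) = -R$4.69

-R$4.69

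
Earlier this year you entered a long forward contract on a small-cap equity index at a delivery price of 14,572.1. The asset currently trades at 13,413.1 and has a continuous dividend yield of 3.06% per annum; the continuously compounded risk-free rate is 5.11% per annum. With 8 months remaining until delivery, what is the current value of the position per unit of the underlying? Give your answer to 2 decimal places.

-941.79

Current fair forward for the remaining 8 months: F = S·e^((r − q)·T), (r − q) = 0.0511 − 0.0306 = 0.0205
F = 13413.1 · e^(0.0205 × 8/12) = 13413.1 × 1.01376048 = 13597.6707
Value of long forward = (F − K)·e^(−rT) = (13597.6707 − 14572.1) · e^(−0.0511·8/12)
= -974.4293 × 0.96650707 = -941.79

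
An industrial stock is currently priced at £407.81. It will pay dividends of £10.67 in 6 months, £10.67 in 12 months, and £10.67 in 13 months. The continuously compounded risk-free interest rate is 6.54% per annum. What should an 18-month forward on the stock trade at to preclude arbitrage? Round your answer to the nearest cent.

PV(dividends) I = 10.67·e^(−0.0654·6/12) + 10.67·e^(−0.0654·12/12) + 10.67·e^(−0.0654·13/12)
I = 10.3267 + 9.9945 + 9.9402 = 30.2614
F = (S − I)·e^(rT) = (407.81 − 30.2614) · e^(0.0654·18/12)
= 377.5486 · e^0.098100 = 377.5486 × 1.103073 = £416.46

£416.46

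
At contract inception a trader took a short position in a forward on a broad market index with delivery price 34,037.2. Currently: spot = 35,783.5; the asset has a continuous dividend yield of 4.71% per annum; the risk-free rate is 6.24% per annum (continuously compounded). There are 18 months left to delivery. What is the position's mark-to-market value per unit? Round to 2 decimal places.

-2346.76

Current fair forward for the remaining 18 months: F = S·e^((r − q)·T), (r − q) = 0.0624 − 0.0471 = 0.0153
F = 35783.5 · e^(0.0153 × 18/12) = 35783.5 × 1.02321538 = 36614.2276
Value of long forward = (F − K)·e^(−rT) = (36614.2276 − 34037.2) · e^(−0.0624·18/12)
= 2577.0276 × 0.91064695 = 2346.76
Short position value = −(long value) = -2346.76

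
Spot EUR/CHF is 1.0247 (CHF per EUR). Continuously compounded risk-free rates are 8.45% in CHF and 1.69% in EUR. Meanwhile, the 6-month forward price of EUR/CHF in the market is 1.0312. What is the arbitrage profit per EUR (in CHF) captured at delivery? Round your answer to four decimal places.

Fair forward: F* = S·e^(carry·T), with carry = (r_CHF − r_EUR) = 0.0845 − 0.0169 = 0.0676
F* = 1.0247 · e^(0.0676 × 6/12) = 1.0247 · e^0.033800 = 1.0247 × 1.034378 = 1.0599
Market 1.0312 < fair 1.0599: forward underpriced → reverse cash-and-carry (short spot, go long the forward).
At maturity, profit = |F_mkt − F*| = |1.0312 − 1.0599| = 0.0287 per EUR (in CHF)

0.0287 per EUR (in CHF)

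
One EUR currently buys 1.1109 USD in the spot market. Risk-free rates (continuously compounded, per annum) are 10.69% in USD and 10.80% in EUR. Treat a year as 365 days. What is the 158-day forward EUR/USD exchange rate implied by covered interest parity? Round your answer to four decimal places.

1.1104

F = S·e^((r_USD − r_EUR)T) = 1.1109 · e^((0.1069 − 0.1080) × 158/365)
= 1.1109 · e^-0.000476 = 1.1109 × 0.999524
F = 1.1104 USD per EUR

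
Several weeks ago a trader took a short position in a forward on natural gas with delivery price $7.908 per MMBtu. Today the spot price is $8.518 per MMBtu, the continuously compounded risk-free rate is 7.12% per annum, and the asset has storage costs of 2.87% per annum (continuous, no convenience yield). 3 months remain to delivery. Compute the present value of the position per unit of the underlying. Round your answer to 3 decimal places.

Current fair forward for the remaining 3 months: F = S·e^((r + u)·T), (r + u) = 0.0712 + 0.0287 = 0.0999
F = 8.518 · e^(0.0999 × 3/12) = 8.518 × 1.025289 = 8.7334
Value of long forward = (F − K)·e^(−rT) = (8.7334 − 7.908) · e^(−0.0712·3/12)
= 0.8254 × 0.982357 = 0.811
Short position value = −(long value) = -$0.811

-$0.811 per MMBtu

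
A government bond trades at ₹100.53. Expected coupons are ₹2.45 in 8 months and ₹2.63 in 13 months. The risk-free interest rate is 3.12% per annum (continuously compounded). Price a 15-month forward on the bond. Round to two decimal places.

₹99.39

PV(coupons) I = 2.45·e^(−0.0312·8/12) + 2.63·e^(−0.0312·13/12)
I = 2.3996 + 2.5426 = 4.9422
F = (S − I)·e^(rT) = (100.53 − 4.9422) · e^(0.0312·15/12)
= 95.5878 · e^0.039000 = 95.5878 × 1.039770 = ₹99.39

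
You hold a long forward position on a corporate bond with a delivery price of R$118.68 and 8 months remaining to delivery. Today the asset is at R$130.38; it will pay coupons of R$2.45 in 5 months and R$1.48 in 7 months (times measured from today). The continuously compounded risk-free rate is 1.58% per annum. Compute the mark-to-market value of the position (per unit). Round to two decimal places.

R$9.04

PV(remaining coupons) I = 2.45·e^(−0.0158·5/12) + 1.48·e^(−0.0158·7/12) = 3.9003
Current forward F = (S − I)·e^(rT) = (130.38 − 3.9003)·e^(0.0158·8/12) = 126.4797 × 1.010589 = 127.8190
Value (long) = (F − K)·e^(−rT) = (127.8190 − 118.68) × 0.989522 = 9.0432
Value = R$9.04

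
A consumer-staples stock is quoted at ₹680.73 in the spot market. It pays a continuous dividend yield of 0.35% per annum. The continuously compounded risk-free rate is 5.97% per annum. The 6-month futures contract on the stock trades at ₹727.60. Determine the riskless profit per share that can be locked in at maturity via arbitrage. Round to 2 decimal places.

₹27.47 per share

Fair futures: F* = S·e^(carry·T), with carry = (r − q) = 0.0597 − 0.0035 = 0.0562
F* = 680.73 · e^(0.0562 × 6/12) = 680.73 · e^0.028100 = 680.73 × 1.028499 = ₹700.1301
Market ₹727.60 > fair ₹700.1301: forward overpriced → cash-and-carry (buy spot, short the forward).
At maturity, profit = |F_mkt − F*| = |727.60 − 700.1301| = ₹27.47 per share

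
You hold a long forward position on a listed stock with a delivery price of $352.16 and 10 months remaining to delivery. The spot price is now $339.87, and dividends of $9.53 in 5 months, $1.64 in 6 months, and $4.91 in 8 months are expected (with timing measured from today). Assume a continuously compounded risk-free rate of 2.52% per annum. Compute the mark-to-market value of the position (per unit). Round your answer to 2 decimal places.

-$20.85

PV(remaining dividends) I = 9.53·e^(−0.0252·5/12) + 1.64·e^(−0.0252·6/12) + 4.91·e^(−0.0252·8/12) = 15.8781
Current forward F = (S − I)·e^(rT) = (339.87 − 15.8781)·e^(0.0252·10/12) = 323.9919 × 1.021222 = 330.8677
Value (long) = (F − K)·e^(−rT) = (330.8677 − 352.16) × 0.979219 = -20.8498
Value = -$20.85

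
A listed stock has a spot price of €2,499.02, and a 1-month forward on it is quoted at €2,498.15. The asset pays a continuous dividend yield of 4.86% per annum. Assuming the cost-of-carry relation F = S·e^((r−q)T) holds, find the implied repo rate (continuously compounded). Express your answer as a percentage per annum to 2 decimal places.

4.44%

From F = S·e^((r−q)T): (r − q) = ln(F/S)/T
ln(2498.15/2499.02) = ln(0.999652) = -0.000348
(r − q) = -0.000348 / (1/12) = -0.004176
r = ln(F/S)/T + q = -0.004176 + 0.0486 = 0.044424
r = 4.44%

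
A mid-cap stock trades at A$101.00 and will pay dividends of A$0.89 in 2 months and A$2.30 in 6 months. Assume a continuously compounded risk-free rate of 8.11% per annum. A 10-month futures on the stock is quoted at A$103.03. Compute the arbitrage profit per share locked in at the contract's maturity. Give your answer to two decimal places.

PV(dividends) I = 0.89·e^(−0.0811·2/12) + 2.30·e^(−0.0811·6/12) = 3.0867
Fair futures F* = (S − I)·e^(rT) = (101.00 − 3.0867)·e^0.067583 = 97.9133 × 1.069919 = 104.7593
Market A$103.03 < fair 104.7593: forward underpriced → reverse cash-and-carry (short the stock, invest proceeds at r, pay the dividends, go long the forward).
Profit at T = |F_mkt − F*| = |103.03 − 104.7593| = A$1.73 per share

A$1.73 per share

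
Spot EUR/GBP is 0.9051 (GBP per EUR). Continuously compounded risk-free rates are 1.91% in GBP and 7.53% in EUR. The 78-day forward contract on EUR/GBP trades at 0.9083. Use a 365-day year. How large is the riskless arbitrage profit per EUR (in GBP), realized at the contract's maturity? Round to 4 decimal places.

Fair forward: F* = S·e^(carry·T), with carry = (r_GBP − r_EUR) = 0.0191 − 0.0753 = -0.0562
F* = 0.9051 · e^(-0.0562 × 78/365) = 0.9051 · e^-0.012010 = 0.9051 × 0.988062 = 0.8943
Market 0.9083 > fair 0.8943: forward overpriced → cash-and-carry (buy spot, short the forward).
At maturity, profit = |F_mkt − F*| = |0.9083 − 0.8943| = 0.0140 per EUR (in GBP)

0.0140 per EUR (in GBP)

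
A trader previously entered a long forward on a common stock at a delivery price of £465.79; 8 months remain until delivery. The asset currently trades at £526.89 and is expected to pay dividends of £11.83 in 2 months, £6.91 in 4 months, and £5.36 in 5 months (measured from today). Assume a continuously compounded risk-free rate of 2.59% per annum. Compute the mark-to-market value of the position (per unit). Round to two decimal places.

£45.14

PV(remaining dividends) I = 11.83·e^(−0.0259·2/12) + 6.91·e^(−0.0259·4/12) + 5.36·e^(−0.0259·5/12) = 23.9321
Current forward F = (S − I)·e^(rT) = (526.89 − 23.9321)·e^(0.0259·8/12) = 502.9579 × 1.017417 = 511.7179
Value (long) = (F − K)·e^(−rT) = (511.7179 − 465.79) × 0.982882 = 45.1417
Value = £45.14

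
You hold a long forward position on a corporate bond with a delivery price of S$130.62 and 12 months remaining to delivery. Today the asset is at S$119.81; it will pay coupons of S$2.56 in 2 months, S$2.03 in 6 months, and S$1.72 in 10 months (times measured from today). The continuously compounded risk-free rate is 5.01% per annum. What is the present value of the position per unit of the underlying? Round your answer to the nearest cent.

PV(remaining coupons) I = 2.56·e^(−0.0501·2/12) + 2.03·e^(−0.0501·6/12) + 1.72·e^(−0.0501·10/12) = 6.1682
Current forward F = (S − I)·e^(rT) = (119.81 − 6.1682)·e^(0.0501·12/12) = 113.6418 × 1.051376 = 119.4803
Value (long) = (F − K)·e^(−rT) = (119.4803 − 130.62) × 0.951134 = -10.5953
Value = -S$10.60

-S$10.60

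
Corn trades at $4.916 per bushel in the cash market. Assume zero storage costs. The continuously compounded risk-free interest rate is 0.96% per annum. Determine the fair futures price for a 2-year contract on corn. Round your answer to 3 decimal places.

$5.011 per bushel

F = S·e^(rT) = 4.916 · e^(0.0096 × 2) = 4.916 · e^0.019200
= 4.916 × 1.019386 = $5.011 per bushel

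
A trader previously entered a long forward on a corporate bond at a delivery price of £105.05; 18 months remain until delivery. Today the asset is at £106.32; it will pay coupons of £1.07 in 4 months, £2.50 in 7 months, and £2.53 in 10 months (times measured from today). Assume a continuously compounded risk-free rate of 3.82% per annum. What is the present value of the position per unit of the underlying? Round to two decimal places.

£1.17

PV(remaining coupons) I = 1.07·e^(−0.0382·4/12) + 2.50·e^(−0.0382·7/12) + 2.53·e^(−0.0382·10/12) = 5.9521
Current forward F = (S − I)·e^(rT) = (106.32 − 5.9521)·e^(0.0382·18/12) = 100.3679 × 1.058973 = 106.2869
Value (long) = (F − K)·e^(−rT) = (106.2869 − 105.05) × 0.944311 = 1.1680
Value = £1.17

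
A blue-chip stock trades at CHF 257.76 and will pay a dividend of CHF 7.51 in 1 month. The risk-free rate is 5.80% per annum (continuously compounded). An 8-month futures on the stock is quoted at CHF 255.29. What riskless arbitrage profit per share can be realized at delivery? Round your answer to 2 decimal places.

PV(dividends) I = 7.51·e^(−0.0580·1/12) = 7.4738
Fair futures F* = (S − I)·e^(rT) = (257.76 − 7.4738)·e^0.038667 = 250.2862 × 1.039424 = 260.1535
Market CHF 255.29 < fair 260.1535: forward underpriced → reverse cash-and-carry (short the stock, invest proceeds at r, pay the dividends, go long the forward).
Profit at T = |F_mkt − F*| = |255.29 − 260.1535| = CHF 4.86 per share

CHF 4.86 per share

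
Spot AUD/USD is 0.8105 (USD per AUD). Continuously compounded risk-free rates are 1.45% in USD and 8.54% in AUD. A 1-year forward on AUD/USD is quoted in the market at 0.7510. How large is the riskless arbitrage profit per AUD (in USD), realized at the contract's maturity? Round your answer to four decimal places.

Fair forward: F* = S·e^(carry·T), with carry = (r_USD − r_AUD) = 0.0145 − 0.0854 = -0.0709
F* = 0.8105 · e^(-0.0709 × 12/12) = 0.8105 · e^-0.070900 = 0.8105 × 0.931555 = 0.7550
Market 0.7510 < fair 0.7550: forward underpriced → reverse cash-and-carry (short spot, go long the forward).
At maturity, profit = |F_mkt − F*| = |0.7510 − 0.7550| = 0.0040 per AUD (in USD)

0.0040 per AUD (in USD)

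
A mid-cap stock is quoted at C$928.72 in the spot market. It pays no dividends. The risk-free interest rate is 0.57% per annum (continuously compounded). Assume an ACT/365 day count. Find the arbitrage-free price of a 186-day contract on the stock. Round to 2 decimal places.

F = S·e^(rT) = 928.72 · e^(0.0057 × 186/365)
= 928.72 · e^0.002905 = 928.72 × 1.002909
F = C$931.42

C$931.42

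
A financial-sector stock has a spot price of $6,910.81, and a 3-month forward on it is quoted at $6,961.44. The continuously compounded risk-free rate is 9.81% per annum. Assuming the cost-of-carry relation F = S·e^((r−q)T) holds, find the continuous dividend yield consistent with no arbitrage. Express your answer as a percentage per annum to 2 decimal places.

From F = S·e^((r−q)T): (r − q) = ln(F/S)/T
ln(6961.44/6910.81) = ln(1.007326) = 0.007299
(r − q) = 0.007299 / (3/12) = 0.029196
q = r − ln(F/S)/T = 0.0981 − 0.029196 = 0.068904
q = 6.89%

6.89%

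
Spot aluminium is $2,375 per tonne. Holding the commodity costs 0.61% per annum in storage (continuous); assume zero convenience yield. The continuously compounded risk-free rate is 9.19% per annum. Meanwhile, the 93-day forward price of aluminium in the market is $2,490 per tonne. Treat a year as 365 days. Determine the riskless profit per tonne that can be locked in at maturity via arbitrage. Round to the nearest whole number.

$55 per tonne

Fair forward: F* = S·e^(carry·T), with carry = (r + u) = 0.0919 + 0.0061 = 0.0980
F* = 2375 · e^(0.0980 × 93/365) = 2375 · e^0.024970 = 2375 × 1.025284 = $2435.0495
Market $2490 > fair $2435.0495: forward overpriced → cash-and-carry (buy spot, short the forward).
At maturity, profit = |F_mkt − F*| = |2490 − 2435.0495| = $55 per tonne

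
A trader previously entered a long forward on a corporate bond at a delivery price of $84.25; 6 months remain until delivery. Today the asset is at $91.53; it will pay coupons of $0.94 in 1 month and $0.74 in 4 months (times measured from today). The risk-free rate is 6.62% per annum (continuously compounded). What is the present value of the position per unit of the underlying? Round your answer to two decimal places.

$8.36

PV(remaining coupons) I = 0.94·e^(−0.0662·1/12) + 0.74·e^(−0.0662·4/12) = 1.6587
Current forward F = (S − I)·e^(rT) = (91.53 − 1.6587)·e^(0.0662·6/12) = 89.8713 × 1.033654 = 92.8958
Value (long) = (F − K)·e^(−rT) = (92.8958 − 84.25) × 0.967442 = 8.3643
Value = $8.36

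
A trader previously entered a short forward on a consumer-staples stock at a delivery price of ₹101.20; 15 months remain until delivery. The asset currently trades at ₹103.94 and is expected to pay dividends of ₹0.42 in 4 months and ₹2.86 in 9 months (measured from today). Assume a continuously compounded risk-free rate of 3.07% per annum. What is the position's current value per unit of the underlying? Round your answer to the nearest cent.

PV(remaining dividends) I = 0.42·e^(−0.0307·4/12) + 2.86·e^(−0.0307·9/12) = 3.2106
Current forward F = (S − I)·e^(rT) = (103.94 − 3.2106)·e^(0.0307·15/12) = 100.7294 × 1.039121 = 104.6700
Value (long) = (F − K)·e^(−rT) = (104.6700 − 101.20) × 0.962352 = 3.3394
Short position value = −(long value) = -₹3.34

-₹3.34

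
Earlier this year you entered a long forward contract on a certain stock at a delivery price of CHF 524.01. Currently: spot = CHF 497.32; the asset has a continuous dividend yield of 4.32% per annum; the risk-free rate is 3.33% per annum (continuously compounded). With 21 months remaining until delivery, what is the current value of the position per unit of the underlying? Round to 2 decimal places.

Current fair forward for the remaining 21 months: F = S·e^((r − q)·T), (r − q) = 0.0333 − 0.0432 = -0.0099
F = 497.32 · e^(-0.0099 × 21/12) = 497.32 × 0.982824 = 488.7780
Value of long forward = (F − K)·e^(−rT) = (488.7780 − 524.01) · e^(−0.0333·21/12)
= -35.2320 × 0.943390 = -33.24

-CHF 33.24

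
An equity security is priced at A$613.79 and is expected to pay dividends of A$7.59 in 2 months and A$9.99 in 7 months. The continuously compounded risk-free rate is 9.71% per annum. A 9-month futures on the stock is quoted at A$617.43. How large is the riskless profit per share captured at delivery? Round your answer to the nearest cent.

PV(dividends) I = 7.59·e^(−0.0971·2/12) + 9.99·e^(−0.0971·7/12) = 16.9080
Fair futures F* = (S − I)·e^(rT) = (613.79 − 16.9080)·e^0.072825 = 596.8820 × 1.075542 = 641.9717
Market A$617.43 < fair 641.9717: forward underpriced → reverse cash-and-carry (short the stock, invest proceeds at r, pay the dividends, go long the forward).
Profit at T = |F_mkt − F*| = |617.43 − 641.9717| = A$24.54 per share

A$24.54 per share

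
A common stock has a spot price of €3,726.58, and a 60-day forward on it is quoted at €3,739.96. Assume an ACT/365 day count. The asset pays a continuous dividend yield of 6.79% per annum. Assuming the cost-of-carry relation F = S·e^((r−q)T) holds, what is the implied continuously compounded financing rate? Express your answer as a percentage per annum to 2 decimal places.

From F = S·e^((r−q)T): (r − q) = ln(F/S)/T
ln(3739.96/3726.58) = ln(1.003590) = 0.003584
(r − q) = 0.003584 / (60/365) = 0.021803
r = ln(F/S)/T + q = 0.021803 + 0.0679 = 0.089703
r = 8.97%

8.97%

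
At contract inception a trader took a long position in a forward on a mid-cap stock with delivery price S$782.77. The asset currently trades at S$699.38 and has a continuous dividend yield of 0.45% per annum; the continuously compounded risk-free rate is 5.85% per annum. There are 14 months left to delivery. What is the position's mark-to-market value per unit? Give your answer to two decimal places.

-S$35.41

Current fair forward for the remaining 14 months: F = S·e^((r − q)·T), (r − q) = 0.0585 − 0.0045 = 0.0540
F = 699.38 · e^(0.0540 × 14/12) = 699.38 × 1.065027 = 744.8586
Value of long forward = (F − K)·e^(−rT) = (744.8586 − 782.77) · e^(−0.0585·14/12)
= -37.9114 × 0.934027 = -35.41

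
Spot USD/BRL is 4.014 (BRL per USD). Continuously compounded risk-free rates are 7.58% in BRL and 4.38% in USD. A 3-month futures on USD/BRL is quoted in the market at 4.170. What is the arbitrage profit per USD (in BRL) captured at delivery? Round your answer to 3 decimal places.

Fair futures: F* = S·e^(carry·T), with carry = (r_BRL − r_USD) = 0.0758 − 0.0438 = 0.0320
F* = 4.014 · e^(0.0320 × 3/12) = 4.014 · e^0.008000 = 4.014 × 1.008032 = 4.0462
Market 4.170 > fair 4.0462: forward overpriced → cash-and-carry (buy spot, short the forward).
At maturity, profit = |F_mkt − F*| = |4.170 − 4.0462| = 0.124 per USD (in BRL)

0.124 per USD (in BRL)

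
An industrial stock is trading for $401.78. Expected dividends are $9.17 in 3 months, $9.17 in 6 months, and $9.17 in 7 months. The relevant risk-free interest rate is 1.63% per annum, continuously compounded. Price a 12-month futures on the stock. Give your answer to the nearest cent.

$380.62

PV(dividends) I = 9.17·e^(−0.0163·3/12) + 9.17·e^(−0.0163·6/12) + 9.17·e^(−0.0163·7/12)
I = 9.1327 + 9.0956 + 9.0832 = 27.3115
F = (S − I)·e^(rT) = (401.78 − 27.3115) · e^(0.0163·12/12)
= 374.4685 · e^0.016300 = 374.4685 × 1.016434 = $380.62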